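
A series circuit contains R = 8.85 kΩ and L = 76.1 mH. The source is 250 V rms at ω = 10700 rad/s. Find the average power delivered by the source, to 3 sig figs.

X_L = ωL = 814 Ω
Z = 8850 + j814 Ω
|Z| = √(8850² + 814²) = 8890 Ω
∠Z = arctan(814/8850) = 5.26°
I = V/|Z| = 28.1 mA
P = VI cos φ = 250 × 0.0281 × cos(5.26°) = 7.00 W

7.00 W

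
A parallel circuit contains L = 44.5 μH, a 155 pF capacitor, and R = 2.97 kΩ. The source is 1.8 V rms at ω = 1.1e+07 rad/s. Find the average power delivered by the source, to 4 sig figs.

X_L = ωL = 489.5 Ω
X_C = 1/(ωC) = 586.5 Ω
Parallel: admittances add. Y = 1/R + 1/(jωL) + jωC
Y = (0.0003367 − j0.0003379) S
|Y| = 0.0004770 S → |Z| = 1/|Y| = 2096 Ω, ∠Z = −∠Y = 45.10°
I = V/|Z| = 858.6 μA
P = VI cos φ = 1.8 × 0.0008586 × cos(45.10°) = 1.091 mW

1.091 mW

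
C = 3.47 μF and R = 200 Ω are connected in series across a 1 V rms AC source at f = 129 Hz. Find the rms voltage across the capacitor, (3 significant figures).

0.872 V

ω = 2πf = 810.5 rad/s
X_C = 1/(ωC) = 356 Ω
Z = 200 − j356 Ω
|Z| = √(200² + 356²) = 408 Ω
I = V/|Z| = 2.45 mA
V_C = I·|Z_C| = 0.00245 × 356 = 0.872 V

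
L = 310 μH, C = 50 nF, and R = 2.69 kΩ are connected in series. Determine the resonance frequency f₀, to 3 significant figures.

40.4 kHz

ω₀ = 1/√(LC) = 1/√(0.00031 × 5e-08) = 254000 rad/s
f₀ = ω₀/(2π) = 40.4 kHz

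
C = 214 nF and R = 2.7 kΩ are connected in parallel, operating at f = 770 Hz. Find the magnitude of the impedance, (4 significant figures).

909.4 Ω

ω = 2πf = 4838 rad/s
X_C = 1/(ωC) = 965.9 Ω
Parallel: admittances add. Y = 1/R + jωC
Y = (0.0003704 + j0.001035) S
|Y| = 0.001100 S → |Z| = 1/|Y| = 909.4 Ω, ∠Z = −∠Y = -70.32°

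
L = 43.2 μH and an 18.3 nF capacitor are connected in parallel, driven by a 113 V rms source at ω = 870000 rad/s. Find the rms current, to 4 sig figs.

1.208 A

X_L = ωL = 37.58 Ω
X_C = 1/(ωC) = 62.81 Ω
Parallel: admittances add. Y = 1/(jωL) + jωC
Y = (0 − j0.01069) S
|Y| = 0.01069 S → |Z| = 1/|Y| = 93.58 Ω, ∠Z = −∠Y = 90.00°
I = V/|Z| = 113/93.58 = 1.208 A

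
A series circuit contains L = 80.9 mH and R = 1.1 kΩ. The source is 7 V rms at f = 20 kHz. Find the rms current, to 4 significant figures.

684.6 μA

ω = 2πf = 125700 rad/s
X_L = ωL = 10170 Ω
Z = 1100 + j10170 Ω
|Z| = √(1100² + 10170²) = 10230 Ω
I = V/|Z| = 7/10230 = 684.6 μA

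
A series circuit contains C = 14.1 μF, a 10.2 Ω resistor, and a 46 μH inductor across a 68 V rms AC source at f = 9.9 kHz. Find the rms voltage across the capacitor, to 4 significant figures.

7.495 V

ω = 2πf = 62200 rad/s
X_L = ωL = 2.861 Ω
X_C = 1/(ωC) = 1.140 Ω
Net reactance X = X_L − X_C = 1.721 Ω
Z = 10.20 + j1.721 Ω
|Z| = √(10.20² + 1.721²) = 10.34 Ω
I = V/|Z| = 6.574 A
V_C = I·|Z_C| = 6.574 × 1.140 = 7.495 V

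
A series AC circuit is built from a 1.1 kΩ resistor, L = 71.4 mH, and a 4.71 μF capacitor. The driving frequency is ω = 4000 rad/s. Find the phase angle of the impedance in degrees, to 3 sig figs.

X_L = ωL = 286 Ω
X_C = 1/(ωC) = 53.1 Ω
Net reactance X = X_L − X_C = 233 Ω
Z = 1100 + j233 Ω
|Z| = √(1100² + 233²) = 1120 Ω
∠Z = arctan(233/1100) = 11.9°

11.9°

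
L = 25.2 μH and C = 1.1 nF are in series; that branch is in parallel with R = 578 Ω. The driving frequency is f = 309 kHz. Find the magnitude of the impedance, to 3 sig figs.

ω = 2πf = 1.942e+06 rad/s
X_L = ωL = 48.9 Ω
X_C = 1/(ωC) = 468 Ω
Branch 1: Z₁ = R = 578 Ω
Branch 2 (series LC): Z₂ = j(X_L − X_C) = −j419 Ω
Parallel: Z = Z₁Z₂/(Z₁+Z₂), |Z| = 339 Ω, ∠Z = -54.0°

339 Ω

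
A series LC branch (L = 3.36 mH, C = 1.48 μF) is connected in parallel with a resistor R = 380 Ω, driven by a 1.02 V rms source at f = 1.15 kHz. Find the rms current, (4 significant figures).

ω = 2πf = 7226 rad/s
X_L = ωL = 24.28 Ω
X_C = 1/(ωC) = 93.51 Ω
Branch 1: Z₁ = R = 380.0 Ω
Branch 2 (series LC): Z₂ = j(X_L − X_C) = −j69.23 Ω
Parallel: Z = Z₁Z₂/(Z₁+Z₂), |Z| = 68.11 Ω, ∠Z = -79.67°
I = V/|Z| = 1.02/68.11 = 14.98 mA

14.98 mA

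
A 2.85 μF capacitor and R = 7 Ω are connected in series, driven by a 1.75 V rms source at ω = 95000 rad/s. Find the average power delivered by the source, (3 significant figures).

X_C = 1/(ωC) = 3.69 Ω
Z = 7.00 − j3.69 Ω
|Z| = √(7.00² + 3.69²) = 7.91 Ω
∠Z = arctan(-3.69/7.00) = -27.8°
I = V/|Z| = 221 mA
P = VI cos φ = 1.75 × 0.221 × cos(-27.8°) = 342 mW

342 mW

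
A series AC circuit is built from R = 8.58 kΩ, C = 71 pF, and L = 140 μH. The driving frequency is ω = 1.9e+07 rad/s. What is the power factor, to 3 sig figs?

0.976

X_L = ωL = 2660 Ω
X_C = 1/(ωC) = 741 Ω
Net reactance X = X_L − X_C = 1920 Ω
Z = 8580 + j1920 Ω
|Z| = √(8580² + 1920²) = 8790 Ω
∠Z = arctan(1920/8580) = 12.6°
cos φ = cos(12.6°) = 0.976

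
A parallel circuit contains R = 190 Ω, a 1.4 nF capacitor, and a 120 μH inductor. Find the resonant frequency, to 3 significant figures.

388 kHz

ω₀ = 1/√(LC) = 1/√(0.00012 × 1.4e-09) = 2.44e+06 rad/s
f₀ = ω₀/(2π) = 388 kHz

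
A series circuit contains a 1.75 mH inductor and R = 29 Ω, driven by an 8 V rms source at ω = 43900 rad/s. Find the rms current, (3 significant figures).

X_L = ωL = 76.8 Ω
Z = 29.0 + j76.8 Ω
|Z| = √(29.0² + 76.8²) = 82.1 Ω
I = V/|Z| = 8/82.1 = 97.4 mA

97.4 mA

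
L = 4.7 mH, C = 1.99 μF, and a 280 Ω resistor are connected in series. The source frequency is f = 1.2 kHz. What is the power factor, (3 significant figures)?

0.994

ω = 2πf = 7540 rad/s
X_L = ωL = 35.4 Ω
X_C = 1/(ωC) = 66.6 Ω
Net reactance X = X_L − X_C = -31.2 Ω
Z = 280 − j31.2 Ω
|Z| = √(280² + 31.2²) = 282 Ω
∠Z = arctan(-31.2/280) = -6.36°
cos φ = cos(-6.36°) = 0.994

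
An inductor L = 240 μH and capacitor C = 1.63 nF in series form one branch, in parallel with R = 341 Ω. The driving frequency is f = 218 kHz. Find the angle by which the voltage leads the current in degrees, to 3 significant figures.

ω = 2πf = 1.37e+06 rad/s
X_L = ωL = 329 Ω
X_C = 1/(ωC) = 448 Ω
Branch 1: Z₁ = R = 341 Ω
Branch 2 (series LC): Z₂ = j(X_L − X_C) = −j119 Ω
Parallel: Z = Z₁Z₂/(Z₁+Z₂), |Z| = 112 Ω, ∠Z = -70.7°

-70.7°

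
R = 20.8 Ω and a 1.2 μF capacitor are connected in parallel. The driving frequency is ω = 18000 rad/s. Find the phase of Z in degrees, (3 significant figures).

-24.2°

X_C = 1/(ωC) = 46.3 Ω
Parallel: admittances add. Y = 1/R + jωC
Y = (0.0481 + j0.0216) S
|Y| = 0.0527 S → |Z| = 1/|Y| = 19.0 Ω, ∠Z = −∠Y = -24.2°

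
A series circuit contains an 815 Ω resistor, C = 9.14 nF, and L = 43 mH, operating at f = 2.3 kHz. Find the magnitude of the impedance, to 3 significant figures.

ω = 2πf = 14450 rad/s
X_L = ωL = 621 Ω
X_C = 1/(ωC) = 7570 Ω
Net reactance X = X_L − X_C = -6950 Ω
Z = 815 − j6950 Ω
|Z| = √(815² + 6950²) = 7000 Ω

7000 Ω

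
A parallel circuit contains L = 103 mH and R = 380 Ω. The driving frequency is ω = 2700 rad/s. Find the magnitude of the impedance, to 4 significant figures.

X_L = ωL = 278.1 Ω
Parallel: admittances add. Y = 1/R + 1/(jωL)
Y = (0.002632 − j0.003596) S
|Y| = 0.004456 S → |Z| = 1/|Y| = 224.4 Ω, ∠Z = −∠Y = 53.80°

224.4 Ω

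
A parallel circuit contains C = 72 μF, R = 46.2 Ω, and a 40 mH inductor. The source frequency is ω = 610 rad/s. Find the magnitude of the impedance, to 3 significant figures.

X_L = ωL = 24.4 Ω
X_C = 1/(ωC) = 22.8 Ω
Parallel: admittances add. Y = 1/R + 1/(jωL) + jωC
Y = (0.0216 + j0.00294) S
|Y| = 0.0218 S → |Z| = 1/|Y| = 45.8 Ω, ∠Z = −∠Y = -7.73°

45.8 Ω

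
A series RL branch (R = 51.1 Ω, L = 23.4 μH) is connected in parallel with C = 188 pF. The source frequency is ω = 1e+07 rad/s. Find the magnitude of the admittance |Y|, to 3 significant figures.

X_L = ωL = 234 Ω
X_C = 1/(ωC) = 532 Ω
Branch 1 (R+jX_L): Z₁ = 51.1 + j234 Ω, |Z₁| = 240 Ω
Branch 2 (−jX_C): Z₂ = −j532 Ω
Parallel: Z = Z₁Z₂/(Z₁+Z₂), |Z| = 421 Ω, ∠Z = 67.9°
|Y| = 1/|Z| = 2.37 mS

2.37 mS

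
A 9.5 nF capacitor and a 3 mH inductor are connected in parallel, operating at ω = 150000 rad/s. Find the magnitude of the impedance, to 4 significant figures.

1254 Ω

X_L = ωL = 450.0 Ω
X_C = 1/(ωC) = 701.8 Ω
Parallel: admittances add. Y = 1/(jωL) + jωC
Y = (0 − j0.0007972) S
|Y| = 0.0007972 S → |Z| = 1/|Y| = 1254 Ω, ∠Z = −∠Y = 90.00°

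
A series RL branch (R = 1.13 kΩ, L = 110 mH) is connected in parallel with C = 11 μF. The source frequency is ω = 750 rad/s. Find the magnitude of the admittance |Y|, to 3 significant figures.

X_L = ωL = 82.5 Ω
X_C = 1/(ωC) = 121 Ω
Branch 1 (R+jX_L): Z₁ = 1130 + j82.5 Ω, |Z₁| = 1130 Ω
Branch 2 (−jX_C): Z₂ = −j121 Ω
Parallel: Z = Z₁Z₂/(Z₁+Z₂), |Z| = 121 Ω, ∠Z = -83.9°
|Y| = 1/|Z| = 8.23 mS

8.23 mS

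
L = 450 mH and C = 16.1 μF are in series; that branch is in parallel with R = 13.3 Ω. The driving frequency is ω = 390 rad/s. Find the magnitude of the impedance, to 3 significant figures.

X_L = ωL = 176 Ω
X_C = 1/(ωC) = 159 Ω
Branch 1: Z₁ = R = 13.3 Ω
Branch 2 (series LC): Z₂ = j(X_L − X_C) = j16.2 Ω
Parallel: Z = Z₁Z₂/(Z₁+Z₂), |Z| = 10.3 Ω, ∠Z = 39.3°

10.3 Ω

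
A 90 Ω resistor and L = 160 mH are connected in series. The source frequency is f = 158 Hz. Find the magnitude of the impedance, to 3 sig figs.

183 Ω

ω = 2πf = 992.7 rad/s
X_L = ωL = 159 Ω
Z = 90.0 + j159 Ω
|Z| = √(90.0² + 159²) = 183 Ω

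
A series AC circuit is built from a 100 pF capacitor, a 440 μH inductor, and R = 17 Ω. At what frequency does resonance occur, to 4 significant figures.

ω₀ = 1/√(LC) = 1/√(0.00044 × 1e-10) = 4.767e+06 rad/s
f₀ = ω₀/(2π) = 758.7 kHz

758.7 kHz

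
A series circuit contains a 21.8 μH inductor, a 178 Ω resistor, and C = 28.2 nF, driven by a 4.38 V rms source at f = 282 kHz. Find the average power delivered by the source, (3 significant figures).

ω = 2πf = 1.772e+06 rad/s
X_L = ωL = 38.6 Ω
X_C = 1/(ωC) = 20.0 Ω
Net reactance X = X_L − X_C = 18.6 Ω
Z = 178 + j18.6 Ω
|Z| = √(178² + 18.6²) = 179 Ω
∠Z = arctan(18.6/178) = 5.97°
I = V/|Z| = 24.5 mA
P = VI cos φ = 4.38 × 0.0245 × cos(5.97°) = 107 mW

107 mW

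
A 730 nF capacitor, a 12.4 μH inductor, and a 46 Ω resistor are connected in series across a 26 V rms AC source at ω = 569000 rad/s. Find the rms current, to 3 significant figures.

562 mA

X_L = ωL = 7.06 Ω
X_C = 1/(ωC) = 2.41 Ω
Net reactance X = X_L − X_C = 4.65 Ω
Z = 46.0 + j4.65 Ω
|Z| = √(46.0² + 4.65²) = 46.2 Ω
I = V/|Z| = 26/46.2 = 562 mA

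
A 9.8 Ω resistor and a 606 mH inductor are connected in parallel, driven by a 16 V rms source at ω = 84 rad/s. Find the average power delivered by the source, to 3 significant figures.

X_L = ωL = 50.9 Ω
Parallel: admittances add. Y = 1/R + 1/(jωL)
Y = (0.102 − j0.0196) S
|Y| = 0.104 S → |Z| = 1/|Y| = 9.62 Ω, ∠Z = −∠Y = 10.9°
I = V/|Z| = 1.66 A
P = VI cos φ = 16 × 1.66 × cos(10.9°) = 26.1 W

26.1 W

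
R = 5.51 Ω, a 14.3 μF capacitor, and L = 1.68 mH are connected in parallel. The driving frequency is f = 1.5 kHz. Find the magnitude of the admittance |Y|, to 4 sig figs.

195.1 mS

ω = 2πf = 9425 rad/s
X_L = ωL = 15.83 Ω
X_C = 1/(ωC) = 7.420 Ω
Parallel: admittances add. Y = 1/R + 1/(jωL) + jωC
Y = (0.1815 + j0.07162) S
|Y| = 0.1951 S → |Z| = 1/|Y| = 5.125 Ω, ∠Z = −∠Y = -21.53°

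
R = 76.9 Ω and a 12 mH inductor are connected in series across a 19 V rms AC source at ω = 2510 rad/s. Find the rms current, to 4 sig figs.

X_L = ωL = 30.12 Ω
Z = 76.90 + j30.12 Ω
|Z| = √(76.90² + 30.12²) = 82.59 Ω
I = V/|Z| = 19/82.59 = 230.1 mA

230.1 mA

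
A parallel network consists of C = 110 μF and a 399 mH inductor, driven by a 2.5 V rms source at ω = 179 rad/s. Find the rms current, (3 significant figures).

14.2 mA

X_L = ωL = 71.4 Ω
X_C = 1/(ωC) = 50.8 Ω
Parallel: admittances add. Y = 1/(jωL) + jωC
Y = (0 + j0.00569) S
|Y| = 0.00569 S → |Z| = 1/|Y| = 176 Ω, ∠Z = −∠Y = -90.0°
I = V/|Z| = 2.5/176 = 14.2 mA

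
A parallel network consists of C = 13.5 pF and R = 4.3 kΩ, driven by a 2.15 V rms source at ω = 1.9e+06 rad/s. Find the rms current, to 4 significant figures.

503.0 μA

X_C = 1/(ωC) = 38990 Ω
Parallel: admittances add. Y = 1/R + jωC
Y = (0.0002326 + j2.565e-05) S
|Y| = 0.0002340 S → |Z| = 1/|Y| = 4274 Ω, ∠Z = −∠Y = -6.294°
I = V/|Z| = 2.15/4274 = 503.0 μA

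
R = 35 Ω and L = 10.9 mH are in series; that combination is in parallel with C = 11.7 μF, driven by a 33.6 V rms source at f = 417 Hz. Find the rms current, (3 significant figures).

803 mA

ω = 2πf = 2620 rad/s
X_L = ωL = 28.6 Ω
X_C = 1/(ωC) = 32.6 Ω
Branch 1 (R+jX_L): Z₁ = 35.0 + j28.6 Ω, |Z₁| = 45.2 Ω
Branch 2 (−jX_C): Z₂ = −j32.6 Ω
Parallel: Z = Z₁Z₂/(Z₁+Z₂), |Z| = 41.8 Ω, ∠Z = -44.2°
I = V/|Z| = 33.6/41.8 = 803 mA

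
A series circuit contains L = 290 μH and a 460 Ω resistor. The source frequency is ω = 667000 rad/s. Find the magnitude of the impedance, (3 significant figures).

X_L = ωL = 193 Ω
Z = 460 + j193 Ω
|Z| = √(460² + 193²) = 499 Ω

499 Ω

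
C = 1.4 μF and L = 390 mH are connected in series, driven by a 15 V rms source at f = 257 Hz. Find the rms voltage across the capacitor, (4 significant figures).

35.40 V

ω = 2πf = 1615 rad/s
X_L = ωL = 629.8 Ω
X_C = 1/(ωC) = 442.3 Ω
Net reactance X = X_L − X_C = 187.4 Ω
Z = j187.4 Ω
|Z| = √(0² + 187.4²) = 187.4 Ω
I = V/|Z| = 80.03 mA
V_C = I·|Z_C| = 0.08003 × 442.3 = 35.40 V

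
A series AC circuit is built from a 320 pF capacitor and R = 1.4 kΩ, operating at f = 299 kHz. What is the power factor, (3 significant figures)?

ω = 2πf = 1.879e+06 rad/s
X_C = 1/(ωC) = 1660 Ω
Z = 1400 − j1660 Ω
|Z| = √(1400² + 1660²) = 2170 Ω
∠Z = arctan(-1660/1400) = -49.9°
cos φ = cos(-49.9°) = 0.644

0.644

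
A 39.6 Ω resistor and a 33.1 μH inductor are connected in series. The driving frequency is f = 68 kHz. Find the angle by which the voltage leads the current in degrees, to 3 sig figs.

19.7°

ω = 2πf = 427300 rad/s
X_L = ωL = 14.1 Ω
Z = 39.6 + j14.1 Ω
|Z| = √(39.6² + 14.1²) = 42.0 Ω
∠Z = arctan(14.1/39.6) = 19.7°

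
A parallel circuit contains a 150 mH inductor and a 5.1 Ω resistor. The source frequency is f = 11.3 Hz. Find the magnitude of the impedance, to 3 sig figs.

4.60 Ω

ω = 2πf = 71.00 rad/s
X_L = ωL = 10.6 Ω
Parallel: admittances add. Y = 1/R + 1/(jωL)
Y = (0.196 − j0.0939) S
|Y| = 0.217 S → |Z| = 1/|Y| = 4.60 Ω, ∠Z = −∠Y = 25.6°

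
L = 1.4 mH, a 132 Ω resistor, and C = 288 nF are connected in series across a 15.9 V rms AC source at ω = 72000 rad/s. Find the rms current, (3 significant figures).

112 mA

X_L = ωL = 101 Ω
X_C = 1/(ωC) = 48.2 Ω
Net reactance X = X_L − X_C = 52.6 Ω
Z = 132 + j52.6 Ω
|Z| = √(132² + 52.6²) = 142 Ω
I = V/|Z| = 15.9/142 = 112 mA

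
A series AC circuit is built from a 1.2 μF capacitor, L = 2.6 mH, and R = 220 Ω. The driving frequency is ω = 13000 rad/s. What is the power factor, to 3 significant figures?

0.991

X_L = ωL = 33.8 Ω
X_C = 1/(ωC) = 64.1 Ω
Net reactance X = X_L − X_C = -30.3 Ω
Z = 220 − j30.3 Ω
|Z| = √(220² + 30.3²) = 222 Ω
∠Z = arctan(-30.3/220) = -7.84°
cos φ = cos(-7.84°) = 0.991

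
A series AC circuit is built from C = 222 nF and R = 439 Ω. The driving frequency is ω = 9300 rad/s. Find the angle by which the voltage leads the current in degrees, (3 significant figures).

X_C = 1/(ωC) = 484 Ω
Z = 439 − j484 Ω
|Z| = √(439² + 484²) = 654 Ω
∠Z = arctan(-484/439) = -47.8°

-47.8°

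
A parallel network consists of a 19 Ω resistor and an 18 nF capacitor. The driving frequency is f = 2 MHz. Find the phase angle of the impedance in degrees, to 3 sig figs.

-76.9°

ω = 2πf = 1.257e+07 rad/s
X_C = 1/(ωC) = 4.42 Ω
Parallel: admittances add. Y = 1/R + jωC
Y = (0.0526 + j0.226) S
|Y| = 0.232 S → |Z| = 1/|Y| = 4.31 Ω, ∠Z = −∠Y = -76.9°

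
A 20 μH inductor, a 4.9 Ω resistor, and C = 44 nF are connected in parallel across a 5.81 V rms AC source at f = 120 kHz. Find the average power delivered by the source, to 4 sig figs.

6.889 W

ω = 2πf = 754000 rad/s
X_L = ωL = 15.08 Ω
X_C = 1/(ωC) = 30.14 Ω
Parallel: admittances add. Y = 1/R + 1/(jωL) + jωC
Y = (0.2041 − j0.03314) S
|Y| = 0.2068 S → |Z| = 1/|Y| = 4.837 Ω, ∠Z = −∠Y = 9.223°
I = V/|Z| = 1.201 A
P = VI cos φ = 5.81 × 1.201 × cos(9.223°) = 6.889 W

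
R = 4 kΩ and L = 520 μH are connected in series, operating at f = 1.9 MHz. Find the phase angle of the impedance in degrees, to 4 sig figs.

57.20°

ω = 2πf = 1.194e+07 rad/s
X_L = ωL = 6208 Ω
Z = 4000 + j6208 Ω
|Z| = √(4000² + 6208²) = 7385 Ω
∠Z = arctan(6208/4000) = 57.20°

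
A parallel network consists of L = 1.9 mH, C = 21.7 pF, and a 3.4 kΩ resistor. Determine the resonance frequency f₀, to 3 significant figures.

ω₀ = 1/√(LC) = 1/√(0.0019 × 2.17e-11) = 4.925e+06 rad/s
f₀ = ω₀/(2π) = 784 kHz

784 kHz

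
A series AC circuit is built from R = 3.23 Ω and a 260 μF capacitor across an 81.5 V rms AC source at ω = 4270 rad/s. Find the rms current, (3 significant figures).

24.3 A

X_C = 1/(ωC) = 0.901 Ω
Z = 3.23 − j0.901 Ω
|Z| = √(3.23² + 0.901²) = 3.35 Ω
I = V/|Z| = 81.5/3.35 = 24.3 A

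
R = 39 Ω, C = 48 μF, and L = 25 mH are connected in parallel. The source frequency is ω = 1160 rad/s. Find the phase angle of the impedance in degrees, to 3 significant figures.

X_L = ωL = 29.0 Ω
X_C = 1/(ωC) = 18.0 Ω
Parallel: admittances add. Y = 1/R + 1/(jωL) + jωC
Y = (0.0256 + j0.0212) S
|Y| = 0.0333 S → |Z| = 1/|Y| = 30.1 Ω, ∠Z = −∠Y = -39.6°

-39.6°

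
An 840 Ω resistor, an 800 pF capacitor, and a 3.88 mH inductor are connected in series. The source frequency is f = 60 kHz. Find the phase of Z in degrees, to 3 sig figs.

-65.6°

ω = 2πf = 377000 rad/s
X_L = ωL = 1460 Ω
X_C = 1/(ωC) = 3320 Ω
Net reactance X = X_L − X_C = -1850 Ω
Z = 840 − j1850 Ω
|Z| = √(840² + 1850²) = 2030 Ω
∠Z = arctan(-1850/840) = -65.6°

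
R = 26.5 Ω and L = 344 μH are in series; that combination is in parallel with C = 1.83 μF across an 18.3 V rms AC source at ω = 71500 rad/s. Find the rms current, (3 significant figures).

X_L = ωL = 24.6 Ω
X_C = 1/(ωC) = 7.64 Ω
Branch 1 (R+jX_L): Z₁ = 26.5 + j24.6 Ω, |Z₁| = 36.2 Ω
Branch 2 (−jX_C): Z₂ = −j7.64 Ω
Parallel: Z = Z₁Z₂/(Z₁+Z₂), |Z| = 8.78 Ω, ∠Z = -79.7°
I = V/|Z| = 18.3/8.78 = 2.08 A

2.08 A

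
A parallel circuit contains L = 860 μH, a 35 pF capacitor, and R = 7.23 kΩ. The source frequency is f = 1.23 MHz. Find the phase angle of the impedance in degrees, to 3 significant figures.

ω = 2πf = 7.728e+06 rad/s
X_L = ωL = 6650 Ω
X_C = 1/(ωC) = 3700 Ω
Parallel: admittances add. Y = 1/R + 1/(jωL) + jωC
Y = (0.000138 + j0.000120) S
|Y| = 0.000183 S → |Z| = 1/|Y| = 5460 Ω, ∠Z = −∠Y = -41.0°

-41.0°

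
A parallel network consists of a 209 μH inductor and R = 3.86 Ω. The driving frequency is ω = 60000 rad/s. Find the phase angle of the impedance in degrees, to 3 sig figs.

X_L = ωL = 12.5 Ω
Parallel: admittances add. Y = 1/R + 1/(jωL)
Y = (0.259 − j0.0797) S
|Y| = 0.271 S → |Z| = 1/|Y| = 3.69 Ω, ∠Z = −∠Y = 17.1°

17.1°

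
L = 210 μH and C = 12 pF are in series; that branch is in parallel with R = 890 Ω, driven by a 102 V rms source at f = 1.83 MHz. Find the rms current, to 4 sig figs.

ω = 2πf = 1.15e+07 rad/s
X_L = ωL = 2415 Ω
X_C = 1/(ωC) = 7247 Ω
Branch 1: Z₁ = R = 890.0 Ω
Branch 2 (series LC): Z₂ = j(X_L − X_C) = −j4833 Ω
Parallel: Z = Z₁Z₂/(Z₁+Z₂), |Z| = 875.3 Ω, ∠Z = -10.43°
I = V/|Z| = 102/875.3 = 116.5 mA

116.5 mA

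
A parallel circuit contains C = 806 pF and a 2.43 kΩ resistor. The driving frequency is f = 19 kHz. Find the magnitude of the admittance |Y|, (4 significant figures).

ω = 2πf = 119400 rad/s
X_C = 1/(ωC) = 10390 Ω
Parallel: admittances add. Y = 1/R + jωC
Y = (0.0004115 + j9.622e-05) S
|Y| = 0.0004226 S → |Z| = 1/|Y| = 2366 Ω, ∠Z = −∠Y = -13.16°

422.6 μS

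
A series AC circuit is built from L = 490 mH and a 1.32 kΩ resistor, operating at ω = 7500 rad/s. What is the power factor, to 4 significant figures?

0.3380

X_L = ωL = 3675 Ω
Z = 1320 + j3675 Ω
|Z| = √(1320² + 3675²) = 3905 Ω
∠Z = arctan(3675/1320) = 70.24°
cos φ = cos(70.24°) = 0.3380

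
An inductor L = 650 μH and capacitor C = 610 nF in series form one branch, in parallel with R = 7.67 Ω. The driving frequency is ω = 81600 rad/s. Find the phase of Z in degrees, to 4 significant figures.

13.10°

X_L = ωL = 53.04 Ω
X_C = 1/(ωC) = 20.09 Ω
Branch 1: Z₁ = R = 7.670 Ω
Branch 2 (series LC): Z₂ = j(X_L − X_C) = j32.95 Ω
Parallel: Z = Z₁Z₂/(Z₁+Z₂), |Z| = 7.470 Ω, ∠Z = 13.10°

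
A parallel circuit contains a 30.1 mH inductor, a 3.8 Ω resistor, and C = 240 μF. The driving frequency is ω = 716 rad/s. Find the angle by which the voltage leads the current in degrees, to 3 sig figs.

-25.5°

X_L = ωL = 21.6 Ω
X_C = 1/(ωC) = 5.82 Ω
Parallel: admittances add. Y = 1/R + 1/(jωL) + jωC
Y = (0.263 + j0.125) S
|Y| = 0.292 S → |Z| = 1/|Y| = 3.43 Ω, ∠Z = −∠Y = -25.5°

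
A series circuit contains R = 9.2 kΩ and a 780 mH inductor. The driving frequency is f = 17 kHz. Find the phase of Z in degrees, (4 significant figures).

ω = 2πf = 106800 rad/s
X_L = ωL = 83320 Ω
Z = 9200 + j83320 Ω
|Z| = √(9200² + 83320²) = 83820 Ω
∠Z = arctan(83320/9200) = 83.70°

83.70°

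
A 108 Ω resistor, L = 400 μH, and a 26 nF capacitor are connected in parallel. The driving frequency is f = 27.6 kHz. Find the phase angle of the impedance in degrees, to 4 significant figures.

46.94°

ω = 2πf = 173400 rad/s
X_L = ωL = 69.37 Ω
X_C = 1/(ωC) = 221.8 Ω
Parallel: admittances add. Y = 1/R + 1/(jωL) + jωC
Y = (0.009259 − j0.009907) S
|Y| = 0.01356 S → |Z| = 1/|Y| = 73.74 Ω, ∠Z = −∠Y = 46.94°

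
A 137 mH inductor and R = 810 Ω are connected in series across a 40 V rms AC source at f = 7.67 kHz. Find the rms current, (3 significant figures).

6.01 mA

ω = 2πf = 48190 rad/s
X_L = ωL = 6600 Ω
Z = 810 + j6600 Ω
|Z| = √(810² + 6600²) = 6650 Ω
I = V/|Z| = 40/6650 = 6.01 mA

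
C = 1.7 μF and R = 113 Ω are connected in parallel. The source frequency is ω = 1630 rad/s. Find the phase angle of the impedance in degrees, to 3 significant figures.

X_C = 1/(ωC) = 361 Ω
Parallel: admittances add. Y = 1/R + jωC
Y = (0.00885 + j0.00277) S
|Y| = 0.00927 S → |Z| = 1/|Y| = 108 Ω, ∠Z = −∠Y = -17.4°

-17.4°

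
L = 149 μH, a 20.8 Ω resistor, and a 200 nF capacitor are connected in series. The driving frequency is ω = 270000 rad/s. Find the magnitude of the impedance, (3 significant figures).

30.1 Ω

X_L = ωL = 40.2 Ω
X_C = 1/(ωC) = 18.5 Ω
Net reactance X = X_L − X_C = 21.7 Ω
Z = 20.8 + j21.7 Ω
|Z| = √(20.8² + 21.7²) = 30.1 Ω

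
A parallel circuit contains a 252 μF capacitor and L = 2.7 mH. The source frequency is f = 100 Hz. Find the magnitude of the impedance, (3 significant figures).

ω = 2πf = 628.3 rad/s
X_L = ωL = 1.70 Ω
X_C = 1/(ωC) = 6.32 Ω
Parallel: admittances add. Y = 1/(jωL) + jωC
Y = (0 − j0.431) S
|Y| = 0.431 S → |Z| = 1/|Y| = 2.32 Ω, ∠Z = −∠Y = 90.0°

2.32 Ω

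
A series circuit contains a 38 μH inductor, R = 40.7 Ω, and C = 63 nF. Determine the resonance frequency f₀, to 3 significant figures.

ω₀ = 1/√(LC) = 1/√(3.8e-05 × 6.3e-08) = 646300 rad/s
f₀ = ω₀/(2π) = 103 kHz

103 kHz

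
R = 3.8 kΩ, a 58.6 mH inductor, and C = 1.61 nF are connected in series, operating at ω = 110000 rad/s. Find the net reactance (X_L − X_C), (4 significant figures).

X_L = ωL = 6446 Ω
X_C = 1/(ωC) = 5647 Ω
X = 6446 − 5647 = 799.5 Ω

799.5 Ω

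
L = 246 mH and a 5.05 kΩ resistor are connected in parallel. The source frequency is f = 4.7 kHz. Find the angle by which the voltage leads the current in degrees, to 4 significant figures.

34.81°

ω = 2πf = 29530 rad/s
X_L = ωL = 7265 Ω
Parallel: admittances add. Y = 1/R + 1/(jωL)
Y = (0.0001980 − j0.0001377) S
|Y| = 0.0002412 S → |Z| = 1/|Y| = 4147 Ω, ∠Z = −∠Y = 34.81°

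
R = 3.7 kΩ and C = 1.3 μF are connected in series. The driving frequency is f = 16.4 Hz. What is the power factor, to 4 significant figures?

0.4441

ω = 2πf = 103.0 rad/s
X_C = 1/(ωC) = 7465 Ω
Z = 3700 − j7465 Ω
|Z| = √(3700² + 7465²) = 8332 Ω
∠Z = arctan(-7465/3700) = -63.64°
cos φ = cos(-63.64°) = 0.4441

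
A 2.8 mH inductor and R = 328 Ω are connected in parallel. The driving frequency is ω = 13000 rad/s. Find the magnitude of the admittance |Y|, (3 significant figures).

27.6 mS

X_L = ωL = 36.4 Ω
Parallel: admittances add. Y = 1/R + 1/(jωL)
Y = (0.00305 − j0.0275) S
|Y| = 0.0276 S → |Z| = 1/|Y| = 36.2 Ω, ∠Z = −∠Y = 83.7°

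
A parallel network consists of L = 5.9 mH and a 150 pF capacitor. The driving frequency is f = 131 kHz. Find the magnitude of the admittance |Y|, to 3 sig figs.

82.5 μS

ω = 2πf = 823100 rad/s
X_L = ωL = 4860 Ω
X_C = 1/(ωC) = 8100 Ω
Parallel: admittances add. Y = 1/(jωL) + jωC
Y = (0 − j8.25e-05) S
|Y| = 8.25e-05 S → |Z| = 1/|Y| = 12100 Ω, ∠Z = −∠Y = 90.0°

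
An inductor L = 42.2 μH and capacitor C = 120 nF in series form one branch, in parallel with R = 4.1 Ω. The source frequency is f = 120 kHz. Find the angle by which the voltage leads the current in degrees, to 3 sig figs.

11.2°

ω = 2πf = 754000 rad/s
X_L = ωL = 31.8 Ω
X_C = 1/(ωC) = 11.1 Ω
Branch 1: Z₁ = R = 4.10 Ω
Branch 2 (series LC): Z₂ = j(X_L − X_C) = j20.8 Ω
Parallel: Z = Z₁Z₂/(Z₁+Z₂), |Z| = 4.02 Ω, ∠Z = 11.2°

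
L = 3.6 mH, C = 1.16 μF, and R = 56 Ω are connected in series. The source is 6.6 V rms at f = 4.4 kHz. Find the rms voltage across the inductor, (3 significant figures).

7.43 V

ω = 2πf = 27650 rad/s
X_L = ωL = 99.5 Ω
X_C = 1/(ωC) = 31.2 Ω
Net reactance X = X_L − X_C = 68.3 Ω
Z = 56.0 + j68.3 Ω
|Z| = √(56.0² + 68.3²) = 88.4 Ω
I = V/|Z| = 74.7 mA
V_L = I·|Z_L| = 0.0747 × 99.5 = 7.43 V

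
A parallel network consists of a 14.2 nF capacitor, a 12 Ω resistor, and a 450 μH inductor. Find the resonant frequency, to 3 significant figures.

ω₀ = 1/√(LC) = 1/√(0.00045 × 1.42e-08) = 395600 rad/s
f₀ = ω₀/(2π) = 63.0 kHz

63.0 kHz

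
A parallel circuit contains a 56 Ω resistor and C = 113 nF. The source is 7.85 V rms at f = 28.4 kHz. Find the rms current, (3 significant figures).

211 mA

ω = 2πf = 178400 rad/s
X_C = 1/(ωC) = 49.6 Ω
Parallel: admittances add. Y = 1/R + jωC
Y = (0.0179 + j0.0202) S
|Y| = 0.0269 S → |Z| = 1/|Y| = 37.1 Ω, ∠Z = −∠Y = -48.5°
I = V/|Z| = 7.85/37.1 = 211 mA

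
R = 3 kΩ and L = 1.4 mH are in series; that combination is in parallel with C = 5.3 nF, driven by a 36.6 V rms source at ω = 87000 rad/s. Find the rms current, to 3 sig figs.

20.4 mA

X_L = ωL = 122 Ω
X_C = 1/(ωC) = 2170 Ω
Branch 1 (R+jX_L): Z₁ = 3000 + j122 Ω, |Z₁| = 3000 Ω
Branch 2 (−jX_C): Z₂ = −j2170 Ω
Parallel: Z = Z₁Z₂/(Z₁+Z₂), |Z| = 1790 Ω, ∠Z = -53.4°
I = V/|Z| = 36.6/1790 = 20.4 mA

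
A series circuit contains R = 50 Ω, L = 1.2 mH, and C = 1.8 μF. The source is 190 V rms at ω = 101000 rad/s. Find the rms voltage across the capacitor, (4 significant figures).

8.292 V

X_L = ωL = 121.2 Ω
X_C = 1/(ωC) = 5.501 Ω
Net reactance X = X_L − X_C = 115.7 Ω
Z = 50.00 + j115.7 Ω
|Z| = √(50.00² + 115.7²) = 126.0 Ω
I = V/|Z| = 1.507 A
V_C = I·|Z_C| = 1.507 × 5.501 = 8.292 V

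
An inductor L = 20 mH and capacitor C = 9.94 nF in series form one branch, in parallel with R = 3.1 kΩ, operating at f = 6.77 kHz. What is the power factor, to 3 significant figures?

0.439

ω = 2πf = 42540 rad/s
X_L = ωL = 851 Ω
X_C = 1/(ωC) = 2370 Ω
Branch 1: Z₁ = R = 3100 Ω
Branch 2 (series LC): Z₂ = j(X_L − X_C) = −j1510 Ω
Parallel: Z = Z₁Z₂/(Z₁+Z₂), |Z| = 1360 Ω, ∠Z = -64.0°
cos φ = cos(-64.0°) = 0.439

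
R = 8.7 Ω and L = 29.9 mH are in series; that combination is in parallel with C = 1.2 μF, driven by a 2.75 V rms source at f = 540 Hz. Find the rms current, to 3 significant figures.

ω = 2πf = 3393 rad/s
X_L = ωL = 101 Ω
X_C = 1/(ωC) = 246 Ω
Branch 1 (R+jX_L): Z₁ = 8.70 + j101 Ω, |Z₁| = 102 Ω
Branch 2 (−jX_C): Z₂ = −j246 Ω
Parallel: Z = Z₁Z₂/(Z₁+Z₂), |Z| = 173 Ω, ∠Z = 81.6°
I = V/|Z| = 2.75/173 = 15.9 mA

15.9 mA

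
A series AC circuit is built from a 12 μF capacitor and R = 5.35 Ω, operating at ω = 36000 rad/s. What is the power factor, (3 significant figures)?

X_C = 1/(ωC) = 2.31 Ω
Z = 5.35 − j2.31 Ω
|Z| = √(5.35² + 2.31²) = 5.83 Ω
∠Z = arctan(-2.31/5.35) = -23.4°
cos φ = cos(-23.4°) = 0.918

0.918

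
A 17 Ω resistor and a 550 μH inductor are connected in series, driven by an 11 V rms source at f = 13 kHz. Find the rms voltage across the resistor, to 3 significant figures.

ω = 2πf = 81680 rad/s
X_L = ωL = 44.9 Ω
Z = 17.0 + j44.9 Ω
|Z| = √(17.0² + 44.9²) = 48.0 Ω
I = V/|Z| = 229 mA
V_R = I·|Z_R| = 0.229 × 17.0 = 3.89 V

3.89 V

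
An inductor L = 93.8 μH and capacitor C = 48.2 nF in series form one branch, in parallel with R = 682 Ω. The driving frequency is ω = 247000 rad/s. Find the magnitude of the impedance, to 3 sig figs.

60.6 Ω

X_L = ωL = 23.2 Ω
X_C = 1/(ωC) = 84.0 Ω
Branch 1: Z₁ = R = 682 Ω
Branch 2 (series LC): Z₂ = j(X_L − X_C) = −j60.8 Ω
Parallel: Z = Z₁Z₂/(Z₁+Z₂), |Z| = 60.6 Ω, ∠Z = -84.9°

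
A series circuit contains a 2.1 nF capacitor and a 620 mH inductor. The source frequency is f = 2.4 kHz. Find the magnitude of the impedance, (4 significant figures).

ω = 2πf = 15080 rad/s
X_L = ωL = 9349 Ω
X_C = 1/(ωC) = 31580 Ω
Net reactance X = X_L − X_C = -22230 Ω
Z = − j22230 Ω
|Z| = √(0² + 22230²) = 22230 Ω

22230 Ω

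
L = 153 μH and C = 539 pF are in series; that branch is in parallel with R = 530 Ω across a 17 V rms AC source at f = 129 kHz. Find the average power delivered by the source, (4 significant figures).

ω = 2πf = 810500 rad/s
X_L = ωL = 124.0 Ω
X_C = 1/(ωC) = 2289 Ω
Branch 1: Z₁ = R = 530.0 Ω
Branch 2 (series LC): Z₂ = j(X_L − X_C) = −j2165 Ω
Parallel: Z = Z₁Z₂/(Z₁+Z₂), |Z| = 514.8 Ω, ∠Z = -13.76°
I = V/|Z| = 33.02 mA
P = VI cos φ = 17 × 0.03302 × cos(-13.76°) = 545.3 mW

545.3 mW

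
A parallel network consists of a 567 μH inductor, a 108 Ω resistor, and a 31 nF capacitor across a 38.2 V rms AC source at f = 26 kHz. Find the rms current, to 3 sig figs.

416 mA

ω = 2πf = 163400 rad/s
X_L = ωL = 92.6 Ω
X_C = 1/(ωC) = 197 Ω
Parallel: admittances add. Y = 1/R + 1/(jωL) + jωC
Y = (0.00926 − j0.00573) S
|Y| = 0.0109 S → |Z| = 1/|Y| = 91.8 Ω, ∠Z = −∠Y = 31.8°
I = V/|Z| = 38.2/91.8 = 416 mA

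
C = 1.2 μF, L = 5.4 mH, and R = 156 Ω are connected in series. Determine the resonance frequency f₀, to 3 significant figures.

ω₀ = 1/√(LC) = 1/√(0.0054 × 1.2e-06) = 12420 rad/s
f₀ = ω₀/(2π) = 1.98 kHz

1.98 kHz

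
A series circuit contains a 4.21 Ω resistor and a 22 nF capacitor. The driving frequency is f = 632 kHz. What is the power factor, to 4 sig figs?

ω = 2πf = 3.971e+06 rad/s
X_C = 1/(ωC) = 11.45 Ω
Z = 4.210 − j11.45 Ω
|Z| = √(4.210² + 11.45²) = 12.20 Ω
∠Z = arctan(-11.45/4.210) = -69.81°
cos φ = cos(-69.81°) = 0.3452

0.3452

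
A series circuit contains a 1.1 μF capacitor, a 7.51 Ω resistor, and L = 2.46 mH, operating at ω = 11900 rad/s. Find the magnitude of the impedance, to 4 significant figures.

47.71 Ω

X_L = ωL = 29.27 Ω
X_C = 1/(ωC) = 76.39 Ω
Net reactance X = X_L − X_C = -47.12 Ω
Z = 7.510 − j47.12 Ω
|Z| = √(7.510² + 47.12²) = 47.71 Ω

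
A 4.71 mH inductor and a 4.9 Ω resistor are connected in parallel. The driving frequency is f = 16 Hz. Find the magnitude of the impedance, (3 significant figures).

0.471 Ω

ω = 2πf = 100.5 rad/s
X_L = ωL = 0.474 Ω
Parallel: admittances add. Y = 1/R + 1/(jωL)
Y = (0.204 − j2.11) S
|Y| = 2.12 S → |Z| = 1/|Y| = 0.471 Ω, ∠Z = −∠Y = 84.5°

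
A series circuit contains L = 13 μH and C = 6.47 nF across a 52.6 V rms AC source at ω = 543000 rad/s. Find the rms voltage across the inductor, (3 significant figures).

1.34 V

X_L = ωL = 7.06 Ω
X_C = 1/(ωC) = 285 Ω
Net reactance X = X_L − X_C = -278 Ω
Z = − j278 Ω
|Z| = √(0² + 278²) = 278 Ω
I = V/|Z| = 189 mA
V_L = I·|Z_L| = 0.189 × 7.06 = 1.34 V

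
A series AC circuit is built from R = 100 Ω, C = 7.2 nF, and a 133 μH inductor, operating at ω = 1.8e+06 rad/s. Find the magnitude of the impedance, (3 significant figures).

X_L = ωL = 239 Ω
X_C = 1/(ωC) = 77.2 Ω
Net reactance X = X_L − X_C = 162 Ω
Z = 100 + j162 Ω
|Z| = √(100² + 162²) = 191 Ω

191 Ω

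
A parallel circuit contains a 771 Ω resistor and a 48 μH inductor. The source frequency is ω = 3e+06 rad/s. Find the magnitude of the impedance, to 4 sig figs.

141.6 Ω

X_L = ωL = 144.0 Ω
Parallel: admittances add. Y = 1/R + 1/(jωL)
Y = (0.001297 − j0.006944) S
|Y| = 0.007065 S → |Z| = 1/|Y| = 141.6 Ω, ∠Z = −∠Y = 79.42°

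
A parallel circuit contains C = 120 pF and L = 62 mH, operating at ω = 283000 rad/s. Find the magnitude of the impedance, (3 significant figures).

X_L = ωL = 17500 Ω
X_C = 1/(ωC) = 29400 Ω
Parallel: admittances add. Y = 1/(jωL) + jωC
Y = (0 − j2.3e-05) S
|Y| = 2.3e-05 S → |Z| = 1/|Y| = 43400 Ω, ∠Z = −∠Y = 90.0°

43400 Ω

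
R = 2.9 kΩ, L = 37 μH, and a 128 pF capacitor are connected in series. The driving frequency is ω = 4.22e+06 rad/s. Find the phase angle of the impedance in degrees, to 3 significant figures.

X_L = ωL = 156 Ω
X_C = 1/(ωC) = 1850 Ω
Net reactance X = X_L − X_C = -1700 Ω
Z = 2900 − j1700 Ω
|Z| = √(2900² + 1700²) = 3360 Ω
∠Z = arctan(-1700/2900) = -30.3°

-30.3°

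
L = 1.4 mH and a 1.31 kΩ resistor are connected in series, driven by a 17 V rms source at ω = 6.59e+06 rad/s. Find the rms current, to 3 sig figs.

X_L = ωL = 9230 Ω
Z = 1310 + j9230 Ω
|Z| = √(1310² + 9230²) = 9320 Ω
I = V/|Z| = 17/9320 = 1.82 mA

1.82 mA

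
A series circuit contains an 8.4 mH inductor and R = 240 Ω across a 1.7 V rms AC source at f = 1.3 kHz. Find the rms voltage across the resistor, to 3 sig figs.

ω = 2πf = 8168 rad/s
X_L = ωL = 68.6 Ω
Z = 240 + j68.6 Ω
|Z| = √(240² + 68.6²) = 250 Ω
I = V/|Z| = 6.81 mA
V_R = I·|Z_R| = 0.00681 × 240 = 1.63 V

1.63 V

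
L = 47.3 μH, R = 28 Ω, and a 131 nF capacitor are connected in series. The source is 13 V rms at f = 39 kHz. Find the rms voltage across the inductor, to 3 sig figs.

ω = 2πf = 245000 rad/s
X_L = ωL = 11.6 Ω
X_C = 1/(ωC) = 31.2 Ω
Net reactance X = X_L − X_C = -19.6 Ω
Z = 28.0 − j19.6 Ω
|Z| = √(28.0² + 19.6²) = 34.2 Ω
I = V/|Z| = 381 mA
V_L = I·|Z_L| = 0.381 × 11.6 = 4.41 V

4.41 V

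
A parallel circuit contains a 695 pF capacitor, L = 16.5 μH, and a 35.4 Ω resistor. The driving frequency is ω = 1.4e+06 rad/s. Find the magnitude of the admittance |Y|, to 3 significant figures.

50.9 mS

X_L = ωL = 23.1 Ω
X_C = 1/(ωC) = 1030 Ω
Parallel: admittances add. Y = 1/R + 1/(jωL) + jωC
Y = (0.0282 − j0.0423) S
|Y| = 0.0509 S → |Z| = 1/|Y| = 19.7 Ω, ∠Z = −∠Y = 56.3°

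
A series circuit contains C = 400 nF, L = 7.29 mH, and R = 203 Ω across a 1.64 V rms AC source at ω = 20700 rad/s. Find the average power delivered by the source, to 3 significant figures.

X_L = ωL = 151 Ω
X_C = 1/(ωC) = 121 Ω
Net reactance X = X_L − X_C = 30.1 Ω
Z = 203 + j30.1 Ω
|Z| = √(203² + 30.1²) = 205 Ω
∠Z = arctan(30.1/203) = 8.44°
I = V/|Z| = 7.99 mA
P = VI cos φ = 1.64 × 0.00799 × cos(8.44°) = 13.0 mW

13.0 mW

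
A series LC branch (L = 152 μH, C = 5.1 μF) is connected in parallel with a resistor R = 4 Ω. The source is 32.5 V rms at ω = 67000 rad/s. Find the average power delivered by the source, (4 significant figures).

X_L = ωL = 10.18 Ω
X_C = 1/(ωC) = 2.927 Ω
Branch 1: Z₁ = R = 4.000 Ω
Branch 2 (series LC): Z₂ = j(X_L − X_C) = j7.257 Ω
Parallel: Z = Z₁Z₂/(Z₁+Z₂), |Z| = 3.503 Ω, ∠Z = 28.86°
I = V/|Z| = 9.277 A
P = VI cos φ = 32.5 × 9.277 × cos(28.86°) = 264.1 W

264.1 W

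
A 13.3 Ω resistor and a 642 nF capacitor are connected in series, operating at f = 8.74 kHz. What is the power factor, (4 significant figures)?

0.4245

ω = 2πf = 54920 rad/s
X_C = 1/(ωC) = 28.36 Ω
Z = 13.30 − j28.36 Ω
|Z| = √(13.30² + 28.36²) = 31.33 Ω
∠Z = arctan(-28.36/13.30) = -64.88°
cos φ = cos(-64.88°) = 0.4245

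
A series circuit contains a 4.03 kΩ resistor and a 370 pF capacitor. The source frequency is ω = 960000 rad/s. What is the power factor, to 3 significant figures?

0.820

X_C = 1/(ωC) = 2820 Ω
Z = 4030 − j2820 Ω
|Z| = √(4030² + 2820²) = 4920 Ω
∠Z = arctan(-2820/4030) = -34.9°
cos φ = cos(-34.9°) = 0.820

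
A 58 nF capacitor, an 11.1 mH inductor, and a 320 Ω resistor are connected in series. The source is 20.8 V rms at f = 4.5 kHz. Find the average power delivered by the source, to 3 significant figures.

729 mW

ω = 2πf = 28270 rad/s
X_L = ωL = 314 Ω
X_C = 1/(ωC) = 610 Ω
Net reactance X = X_L − X_C = -296 Ω
Z = 320 − j296 Ω
|Z| = √(320² + 296²) = 436 Ω
∠Z = arctan(-296/320) = -42.8°
I = V/|Z| = 47.7 mA
P = VI cos φ = 20.8 × 0.0477 × cos(-42.8°) = 729 mW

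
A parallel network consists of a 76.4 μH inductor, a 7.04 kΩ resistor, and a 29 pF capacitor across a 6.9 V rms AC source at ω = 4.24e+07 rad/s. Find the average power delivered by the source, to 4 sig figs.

6.763 mW

X_L = ωL = 3239 Ω
X_C = 1/(ωC) = 813.3 Ω
Parallel: admittances add. Y = 1/R + 1/(jωL) + jωC
Y = (0.0001420 + j0.0009209) S
|Y| = 0.0009318 S → |Z| = 1/|Y| = 1073 Ω, ∠Z = −∠Y = -81.23°
I = V/|Z| = 6.429 mA
P = VI cos φ = 6.9 × 0.006429 × cos(-81.23°) = 6.763 mW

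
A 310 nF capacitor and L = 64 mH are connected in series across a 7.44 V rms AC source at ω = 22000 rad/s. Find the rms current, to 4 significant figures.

5.898 mA

X_L = ωL = 1408 Ω
X_C = 1/(ωC) = 146.6 Ω
Net reactance X = X_L − X_C = 1261 Ω
Z = j1261 Ω
|Z| = √(0² + 1261²) = 1261 Ω
I = V/|Z| = 7.44/1261 = 5.898 mA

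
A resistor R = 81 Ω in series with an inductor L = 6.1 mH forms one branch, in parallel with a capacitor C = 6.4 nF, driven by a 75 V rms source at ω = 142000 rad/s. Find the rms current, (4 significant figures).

19.41 mA

X_L = ωL = 866.2 Ω
X_C = 1/(ωC) = 1100 Ω
Branch 1 (R+jX_L): Z₁ = 81.00 + j866.2 Ω, |Z₁| = 870.0 Ω
Branch 2 (−jX_C): Z₂ = −j1100 Ω
Parallel: Z = Z₁Z₂/(Z₁+Z₂), |Z| = 3864 Ω, ∠Z = 65.58°
I = V/|Z| = 75/3864 = 19.41 mA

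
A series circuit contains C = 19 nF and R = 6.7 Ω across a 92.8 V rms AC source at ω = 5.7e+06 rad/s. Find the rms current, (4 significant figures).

X_C = 1/(ωC) = 9.234 Ω
Z = 6.700 − j9.234 Ω
|Z| = √(6.700² + 9.234²) = 11.41 Ω
I = V/|Z| = 92.8/11.41 = 8.134 A

8.134 A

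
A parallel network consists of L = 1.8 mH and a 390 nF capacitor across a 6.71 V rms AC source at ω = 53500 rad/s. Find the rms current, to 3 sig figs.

70.3 mA

X_L = ωL = 96.3 Ω
X_C = 1/(ωC) = 47.9 Ω
Parallel: admittances add. Y = 1/(jωL) + jωC
Y = (0 + j0.0105) S
|Y| = 0.0105 S → |Z| = 1/|Y| = 95.4 Ω, ∠Z = −∠Y = -90.0°
I = V/|Z| = 6.71/95.4 = 70.3 mA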